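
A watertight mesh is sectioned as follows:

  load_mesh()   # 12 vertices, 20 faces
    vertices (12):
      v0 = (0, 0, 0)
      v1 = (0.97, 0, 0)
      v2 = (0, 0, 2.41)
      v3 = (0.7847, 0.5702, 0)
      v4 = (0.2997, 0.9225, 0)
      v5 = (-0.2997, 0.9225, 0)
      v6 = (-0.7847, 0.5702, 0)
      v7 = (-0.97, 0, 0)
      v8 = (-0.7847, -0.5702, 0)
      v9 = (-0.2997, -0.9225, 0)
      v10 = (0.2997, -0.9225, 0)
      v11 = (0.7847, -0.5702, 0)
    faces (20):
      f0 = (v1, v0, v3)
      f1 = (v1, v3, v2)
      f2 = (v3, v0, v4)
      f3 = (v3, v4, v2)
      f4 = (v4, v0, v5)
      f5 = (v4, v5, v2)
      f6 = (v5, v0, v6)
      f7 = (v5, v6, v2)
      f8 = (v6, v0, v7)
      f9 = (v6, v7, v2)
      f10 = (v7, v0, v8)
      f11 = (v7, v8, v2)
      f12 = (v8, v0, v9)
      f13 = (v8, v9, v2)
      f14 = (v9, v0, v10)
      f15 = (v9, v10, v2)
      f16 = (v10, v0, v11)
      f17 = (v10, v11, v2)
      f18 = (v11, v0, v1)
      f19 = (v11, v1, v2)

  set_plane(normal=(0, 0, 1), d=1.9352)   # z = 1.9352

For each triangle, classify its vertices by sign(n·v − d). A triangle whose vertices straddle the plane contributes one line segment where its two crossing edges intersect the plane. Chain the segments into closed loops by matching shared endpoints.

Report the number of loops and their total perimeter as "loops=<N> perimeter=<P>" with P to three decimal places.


loops=1 perimeter=1.181

Straddling triangles (10 of 20):
  (v1,v3,v2) [--+] → (0.154596, 0.112336, 1.9352)–(0.191102, 0, 1.9352)  len=0.1181
  (v3,v4,v2) [--+] → (0.0590446, 0.181744, 1.9352)–(0.154596, 0.112336, 1.9352)  len=0.1181
  (v4,v5,v2) [--+] → (-0.0590446, 0.181744, 1.9352)–(0.0590446, 0.181744, 1.9352)  len=0.1181
  (v5,v6,v2) [--+] → (-0.154596, 0.112336, 1.9352)–(-0.0590446, 0.181744, 1.9352)  len=0.1181
  (v6,v7,v2) [--+] → (-0.191102, 0, 1.9352)–(-0.154596, 0.112336, 1.9352)  len=0.1181
  (v7,v8,v2) [--+] → (-0.154596, -0.112336, 1.9352)–(-0.191102, 0, 1.9352)  len=0.1181
  (v8,v9,v2) [--+] → (-0.0590446, -0.181744, 1.9352)–(-0.154596, -0.112336, 1.9352)  len=0.1181
  (v9,v10,v2) [--+] → (0.0590446, -0.181744, 1.9352)–(-0.0590446, -0.181744, 1.9352)  len=0.1181
  (v10,v11,v2) [--+] → (0.154596, -0.112336, 1.9352)–(0.0590446, -0.181744, 1.9352)  len=0.1181
  (v11,v1,v2) [--+] → (0.191102, 0, 1.9352)–(0.154596, -0.112336, 1.9352)  len=0.1181

Chained into 1 loop(s):
  loop 1: 10 segments, perimeter = 1.1811
Total perimeter = 1.181


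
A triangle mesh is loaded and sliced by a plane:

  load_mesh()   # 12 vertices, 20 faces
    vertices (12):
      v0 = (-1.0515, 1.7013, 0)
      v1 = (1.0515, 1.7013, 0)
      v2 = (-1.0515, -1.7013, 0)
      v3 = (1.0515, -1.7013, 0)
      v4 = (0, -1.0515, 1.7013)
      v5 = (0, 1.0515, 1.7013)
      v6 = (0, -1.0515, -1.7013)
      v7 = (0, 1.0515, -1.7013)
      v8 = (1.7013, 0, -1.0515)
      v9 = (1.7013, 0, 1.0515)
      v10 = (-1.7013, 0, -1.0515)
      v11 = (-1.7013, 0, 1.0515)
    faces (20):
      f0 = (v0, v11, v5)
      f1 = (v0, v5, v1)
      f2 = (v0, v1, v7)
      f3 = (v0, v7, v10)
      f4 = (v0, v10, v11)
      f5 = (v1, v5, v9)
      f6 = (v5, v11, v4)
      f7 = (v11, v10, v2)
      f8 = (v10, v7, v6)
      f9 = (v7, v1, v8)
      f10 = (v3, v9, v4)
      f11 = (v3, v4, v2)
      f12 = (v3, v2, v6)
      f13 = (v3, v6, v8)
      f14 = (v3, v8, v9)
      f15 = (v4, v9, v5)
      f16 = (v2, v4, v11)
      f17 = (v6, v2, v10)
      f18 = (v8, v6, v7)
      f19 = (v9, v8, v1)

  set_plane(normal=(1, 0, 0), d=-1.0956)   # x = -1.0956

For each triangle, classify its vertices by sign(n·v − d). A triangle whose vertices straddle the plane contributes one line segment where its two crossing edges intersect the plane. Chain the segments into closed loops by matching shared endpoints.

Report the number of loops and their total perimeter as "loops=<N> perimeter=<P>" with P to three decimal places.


loops=1 perimeter=8.636

Straddling triangles (8 of 20):
  (v0,v11,v5) [+-+] → (-1.0956, 1.58584, 0.0713622)–(-1.0956, 0.374357, 1.28284)  len=1.7133
  (v0,v7,v10) [++-] → (-1.0956, 0.374357, -1.28284)–(-1.0956, 1.58584, -0.0713622)  len=1.7133
  (v0,v10,v11) [+--] → (-1.0956, 1.58584, -0.0713622)–(-1.0956, 1.58584, 0.0713622)  len=0.1427
  (v5,v11,v4) [+-+] → (-1.0956, 0.374357, 1.28284)–(-1.0956, -0.374357, 1.28284)  len=0.7487
  (v11,v10,v2) [--+] → (-1.0956, -1.58584, -0.0713622)–(-1.0956, -1.58584, 0.0713622)  len=0.1427
  (v10,v7,v6) [-++] → (-1.0956, 0.374357, -1.28284)–(-1.0956, -0.374357, -1.28284)  len=0.7487
  (v2,v4,v11) [++-] → (-1.0956, -0.374357, 1.28284)–(-1.0956, -1.58584, 0.0713622)  len=1.7133
  (v6,v2,v10) [++-] → (-1.0956, -1.58584, -0.0713622)–(-1.0956, -0.374357, -1.28284)  len=1.7133

Chained into 1 loop(s):
  loop 1: 8 segments, perimeter = 8.6360
Total perimeter = 8.636


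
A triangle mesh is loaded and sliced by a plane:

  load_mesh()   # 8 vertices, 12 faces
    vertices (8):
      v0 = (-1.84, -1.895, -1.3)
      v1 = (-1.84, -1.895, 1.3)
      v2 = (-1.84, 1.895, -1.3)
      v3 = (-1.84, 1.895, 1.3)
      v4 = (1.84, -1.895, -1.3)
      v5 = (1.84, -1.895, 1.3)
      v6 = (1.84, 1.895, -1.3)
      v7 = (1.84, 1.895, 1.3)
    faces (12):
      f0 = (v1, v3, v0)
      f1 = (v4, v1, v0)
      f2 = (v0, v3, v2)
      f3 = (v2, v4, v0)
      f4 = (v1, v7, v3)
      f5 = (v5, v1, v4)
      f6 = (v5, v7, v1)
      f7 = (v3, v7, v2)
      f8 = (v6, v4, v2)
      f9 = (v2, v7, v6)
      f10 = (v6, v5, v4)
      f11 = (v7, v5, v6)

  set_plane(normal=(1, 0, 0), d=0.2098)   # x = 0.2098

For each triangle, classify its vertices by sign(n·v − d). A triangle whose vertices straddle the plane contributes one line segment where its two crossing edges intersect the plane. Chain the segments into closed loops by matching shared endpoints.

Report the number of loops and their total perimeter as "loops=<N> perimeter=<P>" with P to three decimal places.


loops=1 perimeter=12.780

Straddling triangles (8 of 12):
  (v4,v1,v0) [+--] → (0.2098, -1.895, -0.148228)–(0.2098, -1.895, -1.3)  len=1.1518
  (v2,v4,v0) [-+-] → (0.2098, -0.216071, -1.3)–(0.2098, -1.895, -1.3)  len=1.6789
  (v1,v7,v3) [-+-] → (0.2098, 0.216071, 1.3)–(0.2098, 1.895, 1.3)  len=1.6789
  (v5,v1,v4) [+-+] → (0.2098, -1.895, 1.3)–(0.2098, -1.895, -0.148228)  len=1.4482
  (v5,v7,v1) [++-] → (0.2098, 0.216071, 1.3)–(0.2098, -1.895, 1.3)  len=2.1111
  (v3,v7,v2) [-+-] → (0.2098, 1.895, 1.3)–(0.2098, 1.895, 0.148228)  len=1.1518
  (v6,v4,v2) [++-] → (0.2098, -0.216071, -1.3)–(0.2098, 1.895, -1.3)  len=2.1111
  (v2,v7,v6) [-++] → (0.2098, 1.895, 0.148228)–(0.2098, 1.895, -1.3)  len=1.4482

Chained into 1 loop(s):
  loop 1: 8 segments, perimeter = 12.7800
Total perimeter = 12.780


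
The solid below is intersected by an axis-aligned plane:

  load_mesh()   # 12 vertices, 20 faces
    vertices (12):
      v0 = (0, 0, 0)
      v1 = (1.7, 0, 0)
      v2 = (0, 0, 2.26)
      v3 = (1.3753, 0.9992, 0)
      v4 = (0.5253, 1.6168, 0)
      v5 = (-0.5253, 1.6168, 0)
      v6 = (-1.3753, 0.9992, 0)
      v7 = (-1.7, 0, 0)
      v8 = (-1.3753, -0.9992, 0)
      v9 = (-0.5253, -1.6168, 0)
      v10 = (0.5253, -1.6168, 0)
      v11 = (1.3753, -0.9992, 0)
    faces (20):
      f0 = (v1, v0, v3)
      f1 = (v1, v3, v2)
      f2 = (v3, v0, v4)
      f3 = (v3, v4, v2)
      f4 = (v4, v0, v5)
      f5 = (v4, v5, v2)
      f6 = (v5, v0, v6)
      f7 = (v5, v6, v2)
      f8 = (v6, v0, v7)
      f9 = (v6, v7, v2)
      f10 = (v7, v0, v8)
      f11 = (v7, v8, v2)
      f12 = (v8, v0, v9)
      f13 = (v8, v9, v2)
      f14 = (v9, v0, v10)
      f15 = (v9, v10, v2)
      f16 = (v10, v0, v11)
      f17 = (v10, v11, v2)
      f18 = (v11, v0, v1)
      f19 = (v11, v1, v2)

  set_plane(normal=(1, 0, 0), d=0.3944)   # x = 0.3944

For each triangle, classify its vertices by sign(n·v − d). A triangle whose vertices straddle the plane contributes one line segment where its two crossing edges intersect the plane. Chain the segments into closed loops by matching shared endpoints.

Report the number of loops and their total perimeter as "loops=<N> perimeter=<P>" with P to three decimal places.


Straddling triangles (12 of 20):
  (v1,v0,v3) [+-+] → (0.3944, 0, 0)–(0.3944, 0.286544, 0)  len=0.2865
  (v1,v3,v2) [++-] → (0.3944, 0.286544, 1.61189)–(0.3944, 0, 1.73568)  len=0.3121
  (v3,v0,v4) [+-+] → (0.3944, 0.286544, 0)–(0.3944, 1.21391, 0)  len=0.9274
  (v3,v4,v2) [++-] → (0.3944, 1.21391, 0.563172)–(0.3944, 0.286544, 1.61189)  len=1.3999
  (v4,v0,v5) [+--] → (0.3944, 1.21391, 0)–(0.3944, 1.6168, 0)  len=0.4029
  (v4,v5,v2) [+--] → (0.3944, 1.6168, 0)–(0.3944, 1.21391, 0.563172)  len=0.6924
  (v9,v0,v10) [--+] → (0.3944, -1.21391, 0)–(0.3944, -1.6168, 0)  len=0.4029
  (v9,v10,v2) [-+-] → (0.3944, -1.6168, 0)–(0.3944, -1.21391, 0.563172)  len=0.6924
  (v10,v0,v11) [+-+] → (0.3944, -1.21391, 0)–(0.3944, -0.286544, 0)  len=0.9274
  (v10,v11,v2) [++-] → (0.3944, -0.286544, 1.61189)–(0.3944, -1.21391, 0.563172)  len=1.3999
  (v11,v0,v1) [+-+] → (0.3944, -0.286544, 0)–(0.3944, 0, 0)  len=0.2865
  (v11,v1,v2) [++-] → (0.3944, 0, 1.73568)–(0.3944, -0.286544, 1.61189)  len=0.3121

Chained into 1 loop(s):
  loop 1: 12 segments, perimeter = 8.0426
Total perimeter = 8.043

loops=1 perimeter=8.043


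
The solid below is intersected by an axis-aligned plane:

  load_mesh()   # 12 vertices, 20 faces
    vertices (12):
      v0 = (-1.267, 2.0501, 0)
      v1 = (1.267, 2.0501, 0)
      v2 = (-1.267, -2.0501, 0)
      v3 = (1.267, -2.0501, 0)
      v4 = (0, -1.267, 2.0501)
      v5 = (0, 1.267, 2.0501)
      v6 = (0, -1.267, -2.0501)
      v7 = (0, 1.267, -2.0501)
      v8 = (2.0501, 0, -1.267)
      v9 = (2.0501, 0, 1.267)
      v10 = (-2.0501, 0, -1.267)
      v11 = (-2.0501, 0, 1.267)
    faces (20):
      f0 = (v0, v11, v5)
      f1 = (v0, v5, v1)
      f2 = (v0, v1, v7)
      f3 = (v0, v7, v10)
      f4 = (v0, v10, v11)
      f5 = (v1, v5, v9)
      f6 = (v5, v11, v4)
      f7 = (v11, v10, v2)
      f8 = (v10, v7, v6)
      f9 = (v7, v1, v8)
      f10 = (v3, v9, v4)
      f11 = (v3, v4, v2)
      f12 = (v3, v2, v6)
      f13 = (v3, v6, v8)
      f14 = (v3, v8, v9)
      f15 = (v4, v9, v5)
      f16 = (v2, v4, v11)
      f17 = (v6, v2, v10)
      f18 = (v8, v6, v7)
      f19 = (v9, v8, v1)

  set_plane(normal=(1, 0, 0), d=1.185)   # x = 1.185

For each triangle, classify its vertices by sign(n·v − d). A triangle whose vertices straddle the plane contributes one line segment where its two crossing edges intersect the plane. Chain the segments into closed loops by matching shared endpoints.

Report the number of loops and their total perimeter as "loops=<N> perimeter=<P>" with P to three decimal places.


loops=1 perimeter=10.993

Straddling triangles (10 of 20):
  (v0,v5,v1) [--+] → (1.185, 1.99942, 0.132682)–(1.185, 2.0501, 0)  len=0.1420
  (v0,v1,v7) [-+-] → (1.185, 2.0501, 0)–(1.185, 1.99942, -0.132682)  len=0.1420
  (v1,v5,v9) [+-+] → (1.185, 1.99942, 0.132682)–(1.185, 0.534648, 1.59745)  len=2.0715
  (v7,v1,v8) [-++] → (1.185, 1.99942, -0.132682)–(1.185, 0.534648, -1.59745)  len=2.0715
  (v3,v9,v4) [++-] → (1.185, -0.534648, 1.59745)–(1.185, -1.99942, 0.132682)  len=2.0715
  (v3,v4,v2) [+--] → (1.185, -1.99942, 0.132682)–(1.185, -2.0501, 0)  len=0.1420
  (v3,v2,v6) [+--] → (1.185, -2.0501, 0)–(1.185, -1.99942, -0.132682)  len=0.1420
  (v3,v6,v8) [+-+] → (1.185, -1.99942, -0.132682)–(1.185, -0.534648, -1.59745)  len=2.0715
  (v4,v9,v5) [-+-] → (1.185, -0.534648, 1.59745)–(1.185, 0.534648, 1.59745)  len=1.0693
  (v8,v6,v7) [+--] → (1.185, -0.534648, -1.59745)–(1.185, 0.534648, -1.59745)  len=1.0693

Chained into 1 loop(s):
  loop 1: 10 segments, perimeter = 10.9927
Total perimeter = 10.993


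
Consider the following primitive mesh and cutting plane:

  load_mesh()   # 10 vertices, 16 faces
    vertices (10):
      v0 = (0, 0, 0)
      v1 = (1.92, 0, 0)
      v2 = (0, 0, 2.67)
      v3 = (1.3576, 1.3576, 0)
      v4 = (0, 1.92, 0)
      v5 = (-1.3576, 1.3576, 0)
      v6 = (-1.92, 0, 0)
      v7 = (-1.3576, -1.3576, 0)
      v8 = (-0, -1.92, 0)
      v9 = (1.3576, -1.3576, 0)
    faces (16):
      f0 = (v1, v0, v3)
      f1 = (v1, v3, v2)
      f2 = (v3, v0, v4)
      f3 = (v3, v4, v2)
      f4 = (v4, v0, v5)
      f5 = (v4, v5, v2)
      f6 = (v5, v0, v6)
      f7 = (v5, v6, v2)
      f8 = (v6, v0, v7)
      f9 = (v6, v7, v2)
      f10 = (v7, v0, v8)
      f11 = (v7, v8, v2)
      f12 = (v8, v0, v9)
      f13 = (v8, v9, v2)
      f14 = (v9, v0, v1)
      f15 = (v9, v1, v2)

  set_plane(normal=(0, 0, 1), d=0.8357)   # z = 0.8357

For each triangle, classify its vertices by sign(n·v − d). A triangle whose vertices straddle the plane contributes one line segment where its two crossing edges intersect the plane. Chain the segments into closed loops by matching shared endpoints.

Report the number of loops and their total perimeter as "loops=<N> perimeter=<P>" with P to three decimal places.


Straddling triangles (8 of 16):
  (v1,v3,v2) [--+] → (0.932676, 0.932676, 0.8357)–(1.31905, 0, 0.8357)  len=1.0095
  (v3,v4,v2) [--+] → (0, 1.31905, 0.8357)–(0.932676, 0.932676, 0.8357)  len=1.0095
  (v4,v5,v2) [--+] → (-0.932676, 0.932676, 0.8357)–(0, 1.31905, 0.8357)  len=1.0095
  (v5,v6,v2) [--+] → (-1.31905, 0, 0.8357)–(-0.932676, 0.932676, 0.8357)  len=1.0095
  (v6,v7,v2) [--+] → (-0.932676, -0.932676, 0.8357)–(-1.31905, 0, 0.8357)  len=1.0095
  (v7,v8,v2) [--+] → (0, -1.31905, 0.8357)–(-0.932676, -0.932676, 0.8357)  len=1.0095
  (v8,v9,v2) [--+] → (0.932676, -0.932676, 0.8357)–(0, -1.31905, 0.8357)  len=1.0095
  (v9,v1,v2) [--+] → (1.31905, 0, 0.8357)–(0.932676, -0.932676, 0.8357)  len=1.0095

Chained into 1 loop(s):
  loop 1: 8 segments, perimeter = 8.0763
Total perimeter = 8.076

loops=1 perimeter=8.076


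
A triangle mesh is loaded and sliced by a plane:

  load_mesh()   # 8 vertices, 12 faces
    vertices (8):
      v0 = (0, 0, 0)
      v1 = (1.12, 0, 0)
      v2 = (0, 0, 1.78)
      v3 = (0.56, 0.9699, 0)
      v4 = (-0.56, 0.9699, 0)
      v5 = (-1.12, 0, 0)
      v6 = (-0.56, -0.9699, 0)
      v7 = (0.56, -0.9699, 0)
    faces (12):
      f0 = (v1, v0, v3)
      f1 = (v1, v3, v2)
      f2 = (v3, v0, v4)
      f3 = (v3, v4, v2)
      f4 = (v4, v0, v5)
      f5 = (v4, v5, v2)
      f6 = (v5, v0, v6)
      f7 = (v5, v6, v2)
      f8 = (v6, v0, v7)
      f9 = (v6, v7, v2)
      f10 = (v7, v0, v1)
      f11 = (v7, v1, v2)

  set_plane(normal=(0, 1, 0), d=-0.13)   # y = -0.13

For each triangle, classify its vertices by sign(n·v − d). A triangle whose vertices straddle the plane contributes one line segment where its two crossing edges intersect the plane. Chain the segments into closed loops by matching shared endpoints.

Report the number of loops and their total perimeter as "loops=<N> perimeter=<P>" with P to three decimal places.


Straddling triangles (6 of 12):
  (v5,v0,v6) [++-] → (-0.0750593, -0.13, 0)–(-1.04494, -0.13, 0)  len=0.9699
  (v5,v6,v2) [+-+] → (-1.04494, -0.13, 0)–(-0.0750593, -0.13, 1.54142)  len=1.8212
  (v6,v0,v7) [-+-] → (-0.0750593, -0.13, 0)–(0.0750593, -0.13, 0)  len=0.1501
  (v6,v7,v2) [--+] → (0.0750593, -0.13, 1.54142)–(-0.0750593, -0.13, 1.54142)  len=0.1501
  (v7,v0,v1) [-++] → (0.0750593, -0.13, 0)–(1.04494, -0.13, 0)  len=0.9699
  (v7,v1,v2) [-++] → (1.04494, -0.13, 0)–(0.0750593, -0.13, 1.54142)  len=1.8212

Chained into 1 loop(s):
  loop 1: 6 segments, perimeter = 5.8823
Total perimeter = 5.882

loops=1 perimeter=5.882


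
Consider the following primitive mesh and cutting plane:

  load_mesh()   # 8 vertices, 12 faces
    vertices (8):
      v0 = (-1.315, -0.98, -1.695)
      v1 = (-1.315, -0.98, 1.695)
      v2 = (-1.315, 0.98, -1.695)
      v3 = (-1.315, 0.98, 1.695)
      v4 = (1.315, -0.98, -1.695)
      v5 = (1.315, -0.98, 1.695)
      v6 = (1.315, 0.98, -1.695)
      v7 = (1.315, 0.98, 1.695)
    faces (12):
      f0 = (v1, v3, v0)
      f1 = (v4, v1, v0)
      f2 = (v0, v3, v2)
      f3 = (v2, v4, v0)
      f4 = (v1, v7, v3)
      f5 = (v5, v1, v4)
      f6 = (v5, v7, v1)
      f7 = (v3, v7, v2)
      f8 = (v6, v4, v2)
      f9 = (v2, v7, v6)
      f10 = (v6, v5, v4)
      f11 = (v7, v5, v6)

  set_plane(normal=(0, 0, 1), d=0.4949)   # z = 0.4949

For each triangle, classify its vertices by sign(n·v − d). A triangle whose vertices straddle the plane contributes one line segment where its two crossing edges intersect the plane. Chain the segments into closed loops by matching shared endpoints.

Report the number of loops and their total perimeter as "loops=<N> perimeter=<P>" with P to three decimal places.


Straddling triangles (8 of 12):
  (v1,v3,v0) [++-] → (-1.315, 0.286137, 0.4949)–(-1.315, -0.98, 0.4949)  len=1.2661
  (v4,v1,v0) [-+-] → (-0.383949, -0.98, 0.4949)–(-1.315, -0.98, 0.4949)  len=0.9311
  (v0,v3,v2) [-+-] → (-1.315, 0.286137, 0.4949)–(-1.315, 0.98, 0.4949)  len=0.6939
  (v5,v1,v4) [++-] → (-0.383949, -0.98, 0.4949)–(1.315, -0.98, 0.4949)  len=1.6989
  (v3,v7,v2) [++-] → (0.383949, 0.98, 0.4949)–(-1.315, 0.98, 0.4949)  len=1.6989
  (v2,v7,v6) [-+-] → (0.383949, 0.98, 0.4949)–(1.315, 0.98, 0.4949)  len=0.9311
  (v6,v5,v4) [-+-] → (1.315, -0.286137, 0.4949)–(1.315, -0.98, 0.4949)  len=0.6939
  (v7,v5,v6) [++-] → (1.315, -0.286137, 0.4949)–(1.315, 0.98, 0.4949)  len=1.2661

Chained into 1 loop(s):
  loop 1: 8 segments, perimeter = 9.1800
Total perimeter = 9.180

loops=1 perimeter=9.180


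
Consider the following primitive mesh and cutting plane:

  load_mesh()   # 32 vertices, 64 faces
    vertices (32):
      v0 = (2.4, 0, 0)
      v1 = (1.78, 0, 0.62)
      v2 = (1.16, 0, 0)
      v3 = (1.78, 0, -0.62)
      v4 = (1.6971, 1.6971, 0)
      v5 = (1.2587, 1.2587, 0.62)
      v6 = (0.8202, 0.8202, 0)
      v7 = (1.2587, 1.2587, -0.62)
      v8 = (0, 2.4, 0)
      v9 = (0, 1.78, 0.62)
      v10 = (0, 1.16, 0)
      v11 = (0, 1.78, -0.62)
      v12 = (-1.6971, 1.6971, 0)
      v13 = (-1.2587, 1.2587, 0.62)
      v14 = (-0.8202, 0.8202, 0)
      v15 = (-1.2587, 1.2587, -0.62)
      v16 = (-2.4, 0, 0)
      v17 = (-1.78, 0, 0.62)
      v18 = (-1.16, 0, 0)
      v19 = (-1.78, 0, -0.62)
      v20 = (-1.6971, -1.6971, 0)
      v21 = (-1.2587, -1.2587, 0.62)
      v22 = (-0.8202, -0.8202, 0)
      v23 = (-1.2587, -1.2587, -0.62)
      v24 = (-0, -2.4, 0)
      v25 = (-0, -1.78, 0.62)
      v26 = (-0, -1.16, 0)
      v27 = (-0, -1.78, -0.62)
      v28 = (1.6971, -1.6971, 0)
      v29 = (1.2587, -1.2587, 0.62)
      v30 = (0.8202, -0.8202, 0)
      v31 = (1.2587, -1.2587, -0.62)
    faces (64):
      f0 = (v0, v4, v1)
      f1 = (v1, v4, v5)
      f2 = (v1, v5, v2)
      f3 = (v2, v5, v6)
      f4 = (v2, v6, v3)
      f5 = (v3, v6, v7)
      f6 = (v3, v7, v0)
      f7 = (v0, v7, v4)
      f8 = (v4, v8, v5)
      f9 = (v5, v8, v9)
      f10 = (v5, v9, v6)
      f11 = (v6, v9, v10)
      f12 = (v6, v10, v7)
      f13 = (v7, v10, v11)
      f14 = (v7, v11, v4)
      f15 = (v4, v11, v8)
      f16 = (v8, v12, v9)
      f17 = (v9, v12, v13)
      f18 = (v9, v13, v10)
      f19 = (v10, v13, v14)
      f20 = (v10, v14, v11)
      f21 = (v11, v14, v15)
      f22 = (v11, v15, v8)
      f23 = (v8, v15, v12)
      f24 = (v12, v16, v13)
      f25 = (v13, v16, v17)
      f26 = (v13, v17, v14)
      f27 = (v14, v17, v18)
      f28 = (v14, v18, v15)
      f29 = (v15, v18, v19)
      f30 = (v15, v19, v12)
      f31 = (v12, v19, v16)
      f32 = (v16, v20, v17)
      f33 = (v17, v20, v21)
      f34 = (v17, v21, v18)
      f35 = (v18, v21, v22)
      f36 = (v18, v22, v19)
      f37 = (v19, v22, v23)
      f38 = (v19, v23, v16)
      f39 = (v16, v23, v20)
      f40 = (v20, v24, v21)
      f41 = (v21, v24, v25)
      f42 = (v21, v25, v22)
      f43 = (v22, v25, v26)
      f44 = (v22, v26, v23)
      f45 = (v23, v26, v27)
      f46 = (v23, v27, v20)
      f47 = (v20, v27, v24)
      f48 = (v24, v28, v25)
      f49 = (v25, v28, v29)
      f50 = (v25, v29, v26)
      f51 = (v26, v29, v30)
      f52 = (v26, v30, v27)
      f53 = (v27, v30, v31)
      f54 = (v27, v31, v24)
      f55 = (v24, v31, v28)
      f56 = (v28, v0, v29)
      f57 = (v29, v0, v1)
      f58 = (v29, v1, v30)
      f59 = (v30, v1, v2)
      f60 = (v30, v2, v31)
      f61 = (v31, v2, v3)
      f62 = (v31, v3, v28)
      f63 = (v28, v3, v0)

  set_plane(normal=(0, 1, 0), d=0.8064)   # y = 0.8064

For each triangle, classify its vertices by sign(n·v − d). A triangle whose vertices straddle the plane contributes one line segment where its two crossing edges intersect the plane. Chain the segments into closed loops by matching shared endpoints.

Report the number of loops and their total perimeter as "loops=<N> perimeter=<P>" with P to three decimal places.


loops=2 perimeter=7.015

Straddling triangles (16 of 64):
  (v0,v4,v1) [-+-] → (2.06601, 0.8064, 0)–(1.74061, 0.8064, 0.325399)  len=0.4602
  (v1,v4,v5) [-++] → (1.74061, 0.8064, 0.325399)–(1.44602, 0.8064, 0.62)  len=0.4166
  (v1,v5,v2) [-+-] → (1.44602, 0.8064, 0.62)–(1.22323, 0.8064, 0.39721)  len=0.3151
  (v2,v5,v6) [-++] → (1.22323, 0.8064, 0.39721)–(0.825917, 0.8064, 0)  len=0.5618
  (v2,v6,v3) [-+-] → (0.825917, 0.8064, 0)–(0.836349, 0.8064, -0.0104316)  len=0.0148
  (v3,v6,v7) [-++] → (0.836349, 0.8064, -0.0104316)–(1.44602, 0.8064, -0.62)  len=0.8621
  (v3,v7,v0) [-+-] → (1.44602, 0.8064, -0.62)–(1.66881, 0.8064, -0.39721)  len=0.3151
  (v0,v7,v4) [-++] → (1.66881, 0.8064, -0.39721)–(2.06601, 0.8064, 0)  len=0.5617
  (v12,v16,v13) [+-+] → (-2.06601, 0.8064, 0)–(-1.66881, 0.8064, 0.39721)  len=0.5617
  (v13,v16,v17) [+--] → (-1.66881, 0.8064, 0.39721)–(-1.44602, 0.8064, 0.62)  len=0.3151
  (v13,v17,v14) [+-+] → (-1.44602, 0.8064, 0.62)–(-0.836349, 0.8064, 0.0104316)  len=0.8621
  (v14,v17,v18) [+--] → (-0.836349, 0.8064, 0.0104316)–(-0.825917, 0.8064, 0)  len=0.0148
  (v14,v18,v15) [+-+] → (-0.825917, 0.8064, 0)–(-1.22323, 0.8064, -0.39721)  len=0.5618
  (v15,v18,v19) [+--] → (-1.22323, 0.8064, -0.39721)–(-1.44602, 0.8064, -0.62)  len=0.3151
  (v15,v19,v12) [+-+] → (-1.44602, 0.8064, -0.62)–(-1.74061, 0.8064, -0.325399)  len=0.4166
  (v12,v19,v16) [+--] → (-1.74061, 0.8064, -0.325399)–(-2.06601, 0.8064, 0)  len=0.4602

Chained into 2 loop(s):
  loop 1: 8 segments, perimeter = 3.5074
  loop 2: 8 segments, perimeter = 3.5074
Total perimeter = 7.015


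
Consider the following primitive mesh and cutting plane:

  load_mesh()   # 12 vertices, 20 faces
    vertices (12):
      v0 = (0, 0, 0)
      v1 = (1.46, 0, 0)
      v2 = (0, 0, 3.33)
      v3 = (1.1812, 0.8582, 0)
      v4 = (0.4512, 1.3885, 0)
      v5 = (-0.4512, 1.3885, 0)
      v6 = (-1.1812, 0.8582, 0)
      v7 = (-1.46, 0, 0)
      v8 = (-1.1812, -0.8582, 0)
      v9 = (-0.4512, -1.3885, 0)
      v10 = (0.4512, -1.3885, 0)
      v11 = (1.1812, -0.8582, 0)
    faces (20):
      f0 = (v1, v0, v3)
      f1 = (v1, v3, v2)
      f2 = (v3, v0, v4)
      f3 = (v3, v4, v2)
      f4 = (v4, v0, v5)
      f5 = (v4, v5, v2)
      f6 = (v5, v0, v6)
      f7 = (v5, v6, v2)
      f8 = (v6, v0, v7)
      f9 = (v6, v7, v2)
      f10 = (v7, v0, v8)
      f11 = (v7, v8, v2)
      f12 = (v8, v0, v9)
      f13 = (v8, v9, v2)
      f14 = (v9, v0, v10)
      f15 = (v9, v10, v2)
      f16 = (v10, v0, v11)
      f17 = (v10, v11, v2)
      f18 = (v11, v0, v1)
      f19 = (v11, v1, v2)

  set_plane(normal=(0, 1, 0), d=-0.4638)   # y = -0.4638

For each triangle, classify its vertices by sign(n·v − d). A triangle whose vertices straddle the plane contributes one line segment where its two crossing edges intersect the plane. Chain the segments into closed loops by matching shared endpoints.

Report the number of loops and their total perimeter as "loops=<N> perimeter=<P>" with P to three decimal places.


Straddling triangles (10 of 20):
  (v7,v0,v8) [++-] → (-0.63836, -0.4638, 0)–(-1.30933, -0.4638, 0)  len=0.6710
  (v7,v8,v2) [+-+] → (-1.30933, -0.4638, 0)–(-0.63836, -0.4638, 1.53036)  len=1.6710
  (v8,v0,v9) [-+-] → (-0.63836, -0.4638, 0)–(-0.150714, -0.4638, 0)  len=0.4876
  (v8,v9,v2) [--+] → (-0.150714, -0.4638, 2.21768)–(-0.63836, -0.4638, 1.53036)  len=0.8427
  (v9,v0,v10) [-+-] → (-0.150714, -0.4638, 0)–(0.150714, -0.4638, 0)  len=0.3014
  (v9,v10,v2) [--+] → (0.150714, -0.4638, 2.21768)–(-0.150714, -0.4638, 2.21768)  len=0.3014
  (v10,v0,v11) [-+-] → (0.150714, -0.4638, 0)–(0.63836, -0.4638, 0)  len=0.4876
  (v10,v11,v2) [--+] → (0.63836, -0.4638, 1.53036)–(0.150714, -0.4638, 2.21768)  len=0.8427
  (v11,v0,v1) [-++] → (0.63836, -0.4638, 0)–(1.30933, -0.4638, 0)  len=0.6710
  (v11,v1,v2) [-++] → (1.30933, -0.4638, 0)–(0.63836, -0.4638, 1.53036)  len=1.6710

Chained into 1 loop(s):
  loop 1: 10 segments, perimeter = 7.9475
Total perimeter = 7.948

loops=1 perimeter=7.948


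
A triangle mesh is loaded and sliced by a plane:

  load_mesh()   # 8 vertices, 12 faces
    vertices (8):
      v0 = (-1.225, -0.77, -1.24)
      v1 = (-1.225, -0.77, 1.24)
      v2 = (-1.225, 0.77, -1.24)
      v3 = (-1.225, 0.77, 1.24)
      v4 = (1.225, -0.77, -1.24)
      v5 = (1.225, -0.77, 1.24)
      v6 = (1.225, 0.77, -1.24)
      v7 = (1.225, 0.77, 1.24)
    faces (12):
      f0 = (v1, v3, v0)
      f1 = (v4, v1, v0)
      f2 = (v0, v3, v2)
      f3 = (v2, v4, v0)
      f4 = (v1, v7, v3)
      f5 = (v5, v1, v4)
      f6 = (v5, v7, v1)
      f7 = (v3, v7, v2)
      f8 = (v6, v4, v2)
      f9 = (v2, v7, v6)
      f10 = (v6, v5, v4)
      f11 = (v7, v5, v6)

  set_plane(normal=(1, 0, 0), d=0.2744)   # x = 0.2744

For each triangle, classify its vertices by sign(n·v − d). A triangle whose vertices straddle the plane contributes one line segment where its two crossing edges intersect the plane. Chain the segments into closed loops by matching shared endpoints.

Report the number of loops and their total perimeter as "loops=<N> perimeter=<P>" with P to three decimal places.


loops=1 perimeter=8.040

Straddling triangles (8 of 12):
  (v4,v1,v0) [+--] → (0.2744, -0.77, -0.27776)–(0.2744, -0.77, -1.24)  len=0.9622
  (v2,v4,v0) [-+-] → (0.2744, -0.17248, -1.24)–(0.2744, -0.77, -1.24)  len=0.5975
  (v1,v7,v3) [-+-] → (0.2744, 0.17248, 1.24)–(0.2744, 0.77, 1.24)  len=0.5975
  (v5,v1,v4) [+-+] → (0.2744, -0.77, 1.24)–(0.2744, -0.77, -0.27776)  len=1.5178
  (v5,v7,v1) [++-] → (0.2744, 0.17248, 1.24)–(0.2744, -0.77, 1.24)  len=0.9425
  (v3,v7,v2) [-+-] → (0.2744, 0.77, 1.24)–(0.2744, 0.77, 0.27776)  len=0.9622
  (v6,v4,v2) [++-] → (0.2744, -0.17248, -1.24)–(0.2744, 0.77, -1.24)  len=0.9425
  (v2,v7,v6) [-++] → (0.2744, 0.77, 0.27776)–(0.2744, 0.77, -1.24)  len=1.5178

Chained into 1 loop(s):
  loop 1: 8 segments, perimeter = 8.0400
Total perimeter = 8.040


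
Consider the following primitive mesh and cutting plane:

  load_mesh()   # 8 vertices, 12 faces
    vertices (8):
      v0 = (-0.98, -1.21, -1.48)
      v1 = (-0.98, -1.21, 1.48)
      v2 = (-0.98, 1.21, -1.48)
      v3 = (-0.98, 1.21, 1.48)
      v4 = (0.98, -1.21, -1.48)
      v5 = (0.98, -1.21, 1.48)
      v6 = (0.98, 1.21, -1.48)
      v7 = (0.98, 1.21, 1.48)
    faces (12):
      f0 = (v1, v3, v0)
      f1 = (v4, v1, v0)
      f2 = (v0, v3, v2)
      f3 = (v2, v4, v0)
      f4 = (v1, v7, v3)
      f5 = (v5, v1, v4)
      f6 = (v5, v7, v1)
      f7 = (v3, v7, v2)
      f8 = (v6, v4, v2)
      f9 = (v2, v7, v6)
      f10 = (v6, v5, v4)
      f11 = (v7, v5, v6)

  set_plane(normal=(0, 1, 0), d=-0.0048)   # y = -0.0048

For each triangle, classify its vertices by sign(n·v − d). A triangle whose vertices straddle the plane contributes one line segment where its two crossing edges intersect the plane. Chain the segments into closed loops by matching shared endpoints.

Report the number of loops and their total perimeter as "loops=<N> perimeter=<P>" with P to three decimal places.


Straddling triangles (8 of 12):
  (v1,v3,v0) [-+-] → (-0.98, -0.0048, 1.48)–(-0.98, -0.0048, -0.00587107)  len=1.4859
  (v0,v3,v2) [-++] → (-0.98, -0.0048, -0.00587107)–(-0.98, -0.0048, -1.48)  len=1.4741
  (v2,v4,v0) [+--] → (0.0038876, -0.0048, -1.48)–(-0.98, -0.0048, -1.48)  len=0.9839
  (v1,v7,v3) [-++] → (-0.0038876, -0.0048, 1.48)–(-0.98, -0.0048, 1.48)  len=0.9761
  (v5,v7,v1) [-+-] → (0.98, -0.0048, 1.48)–(-0.0038876, -0.0048, 1.48)  len=0.9839
  (v6,v4,v2) [+-+] → (0.98, -0.0048, -1.48)–(0.0038876, -0.0048, -1.48)  len=0.9761
  (v6,v5,v4) [+--] → (0.98, -0.0048, 0.00587107)–(0.98, -0.0048, -1.48)  len=1.4859
  (v7,v5,v6) [+-+] → (0.98, -0.0048, 1.48)–(0.98, -0.0048, 0.00587107)  len=1.4741

Chained into 1 loop(s):
  loop 1: 8 segments, perimeter = 9.8400
Total perimeter = 9.840

loops=1 perimeter=9.840


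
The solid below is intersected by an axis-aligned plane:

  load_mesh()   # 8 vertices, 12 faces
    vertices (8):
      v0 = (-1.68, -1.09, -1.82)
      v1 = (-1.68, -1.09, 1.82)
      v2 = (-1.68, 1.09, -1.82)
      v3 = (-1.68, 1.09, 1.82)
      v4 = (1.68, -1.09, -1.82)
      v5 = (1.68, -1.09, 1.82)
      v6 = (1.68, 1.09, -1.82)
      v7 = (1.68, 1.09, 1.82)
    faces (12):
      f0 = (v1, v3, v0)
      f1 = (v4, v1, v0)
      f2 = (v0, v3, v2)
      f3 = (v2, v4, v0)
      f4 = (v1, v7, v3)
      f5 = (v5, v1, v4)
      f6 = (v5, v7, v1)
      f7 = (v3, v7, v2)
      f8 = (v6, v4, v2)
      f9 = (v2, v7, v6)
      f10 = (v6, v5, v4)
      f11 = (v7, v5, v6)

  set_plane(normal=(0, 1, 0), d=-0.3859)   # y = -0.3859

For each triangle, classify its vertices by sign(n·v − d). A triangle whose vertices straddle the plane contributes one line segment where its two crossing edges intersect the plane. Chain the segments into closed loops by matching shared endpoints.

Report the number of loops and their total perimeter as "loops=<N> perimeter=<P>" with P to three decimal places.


Straddling triangles (8 of 12):
  (v1,v3,v0) [-+-] → (-1.68, -0.3859, 1.82)–(-1.68, -0.3859, -0.644347)  len=2.4643
  (v0,v3,v2) [-++] → (-1.68, -0.3859, -0.644347)–(-1.68, -0.3859, -1.82)  len=1.1757
  (v2,v4,v0) [+--] → (0.594782, -0.3859, -1.82)–(-1.68, -0.3859, -1.82)  len=2.2748
  (v1,v7,v3) [-++] → (-0.594782, -0.3859, 1.82)–(-1.68, -0.3859, 1.82)  len=1.0852
  (v5,v7,v1) [-+-] → (1.68, -0.3859, 1.82)–(-0.594782, -0.3859, 1.82)  len=2.2748
  (v6,v4,v2) [+-+] → (1.68, -0.3859, -1.82)–(0.594782, -0.3859, -1.82)  len=1.0852
  (v6,v5,v4) [+--] → (1.68, -0.3859, 0.644347)–(1.68, -0.3859, -1.82)  len=2.4643
  (v7,v5,v6) [+-+] → (1.68, -0.3859, 1.82)–(1.68, -0.3859, 0.644347)  len=1.1757

Chained into 1 loop(s):
  loop 1: 8 segments, perimeter = 14.0000
Total perimeter = 14.000

loops=1 perimeter=14.000


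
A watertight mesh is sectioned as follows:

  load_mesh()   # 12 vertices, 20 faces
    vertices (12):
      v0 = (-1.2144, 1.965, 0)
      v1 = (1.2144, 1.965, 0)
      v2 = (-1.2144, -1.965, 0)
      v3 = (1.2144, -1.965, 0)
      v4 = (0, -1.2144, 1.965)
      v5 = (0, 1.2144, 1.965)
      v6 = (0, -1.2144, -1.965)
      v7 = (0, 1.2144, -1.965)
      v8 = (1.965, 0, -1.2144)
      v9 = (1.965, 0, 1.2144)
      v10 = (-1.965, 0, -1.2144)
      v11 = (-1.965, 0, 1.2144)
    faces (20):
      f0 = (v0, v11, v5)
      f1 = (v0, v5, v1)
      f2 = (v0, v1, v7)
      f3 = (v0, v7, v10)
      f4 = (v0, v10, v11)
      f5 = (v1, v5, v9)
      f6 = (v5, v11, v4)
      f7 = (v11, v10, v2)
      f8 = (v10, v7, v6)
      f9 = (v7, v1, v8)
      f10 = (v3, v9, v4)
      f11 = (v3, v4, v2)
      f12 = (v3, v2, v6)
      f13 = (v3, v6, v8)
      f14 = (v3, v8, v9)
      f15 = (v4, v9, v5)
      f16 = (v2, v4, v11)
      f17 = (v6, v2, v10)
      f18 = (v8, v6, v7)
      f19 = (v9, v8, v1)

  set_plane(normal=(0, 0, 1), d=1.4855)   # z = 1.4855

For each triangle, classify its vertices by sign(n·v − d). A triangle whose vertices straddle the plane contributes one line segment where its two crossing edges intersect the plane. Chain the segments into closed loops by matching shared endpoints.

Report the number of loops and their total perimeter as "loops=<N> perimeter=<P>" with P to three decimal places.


Straddling triangles (8 of 20):
  (v0,v11,v5) [--+] → (-1.25529, 0.438614, 1.4855)–(-0.296338, 1.39756, 1.4855)  len=1.3562
  (v0,v5,v1) [-+-] → (-0.296338, 1.39756, 1.4855)–(0.296338, 1.39756, 1.4855)  len=0.5927
  (v1,v5,v9) [-+-] → (0.296338, 1.39756, 1.4855)–(1.25529, 0.438614, 1.4855)  len=1.3562
  (v5,v11,v4) [+-+] → (-1.25529, 0.438614, 1.4855)–(-1.25529, -0.438614, 1.4855)  len=0.8772
  (v3,v9,v4) [--+] → (1.25529, -0.438614, 1.4855)–(0.296338, -1.39756, 1.4855)  len=1.3562
  (v3,v4,v2) [-+-] → (0.296338, -1.39756, 1.4855)–(-0.296338, -1.39756, 1.4855)  len=0.5927
  (v4,v9,v5) [+-+] → (1.25529, -0.438614, 1.4855)–(1.25529, 0.438614, 1.4855)  len=0.8772
  (v2,v4,v11) [-+-] → (-0.296338, -1.39756, 1.4855)–(-1.25529, -0.438614, 1.4855)  len=1.3562

Chained into 1 loop(s):
  loop 1: 8 segments, perimeter = 8.3644
Total perimeter = 8.364

loops=1 perimeter=8.364


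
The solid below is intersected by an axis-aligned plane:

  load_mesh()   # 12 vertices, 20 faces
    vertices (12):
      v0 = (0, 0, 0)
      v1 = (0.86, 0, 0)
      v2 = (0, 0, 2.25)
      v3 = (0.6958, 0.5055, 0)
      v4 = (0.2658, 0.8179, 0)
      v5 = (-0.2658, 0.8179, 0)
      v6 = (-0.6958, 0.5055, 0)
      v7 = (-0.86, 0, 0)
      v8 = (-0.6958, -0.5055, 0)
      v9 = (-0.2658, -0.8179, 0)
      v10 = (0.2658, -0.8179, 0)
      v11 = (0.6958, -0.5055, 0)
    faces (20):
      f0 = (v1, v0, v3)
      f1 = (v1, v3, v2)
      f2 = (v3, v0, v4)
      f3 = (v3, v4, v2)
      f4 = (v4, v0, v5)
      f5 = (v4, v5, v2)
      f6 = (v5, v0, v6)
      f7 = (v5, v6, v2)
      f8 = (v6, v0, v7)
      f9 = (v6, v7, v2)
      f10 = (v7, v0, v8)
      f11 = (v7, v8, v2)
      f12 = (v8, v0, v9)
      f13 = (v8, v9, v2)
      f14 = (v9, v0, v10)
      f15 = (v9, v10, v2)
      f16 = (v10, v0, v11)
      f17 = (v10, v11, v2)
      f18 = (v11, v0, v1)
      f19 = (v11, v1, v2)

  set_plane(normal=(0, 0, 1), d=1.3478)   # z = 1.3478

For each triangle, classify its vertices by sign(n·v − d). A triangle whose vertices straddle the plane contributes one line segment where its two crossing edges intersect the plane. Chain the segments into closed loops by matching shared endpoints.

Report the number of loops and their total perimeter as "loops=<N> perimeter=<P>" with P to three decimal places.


loops=1 perimeter=2.131

Straddling triangles (10 of 20):
  (v1,v3,v2) [--+] → (0.279, 0.202694, 1.3478)–(0.344841, 0, 1.3478)  len=0.2131
  (v3,v4,v2) [--+] → (0.10658, 0.32796, 1.3478)–(0.279, 0.202694, 1.3478)  len=0.2131
  (v4,v5,v2) [--+] → (-0.10658, 0.32796, 1.3478)–(0.10658, 0.32796, 1.3478)  len=0.2132
  (v5,v6,v2) [--+] → (-0.279, 0.202694, 1.3478)–(-0.10658, 0.32796, 1.3478)  len=0.2131
  (v6,v7,v2) [--+] → (-0.344841, 0, 1.3478)–(-0.279, 0.202694, 1.3478)  len=0.2131
  (v7,v8,v2) [--+] → (-0.279, -0.202694, 1.3478)–(-0.344841, 0, 1.3478)  len=0.2131
  (v8,v9,v2) [--+] → (-0.10658, -0.32796, 1.3478)–(-0.279, -0.202694, 1.3478)  len=0.2131
  (v9,v10,v2) [--+] → (0.10658, -0.32796, 1.3478)–(-0.10658, -0.32796, 1.3478)  len=0.2132
  (v10,v11,v2) [--+] → (0.279, -0.202694, 1.3478)–(0.10658, -0.32796, 1.3478)  len=0.2131
  (v11,v1,v2) [--+] → (0.344841, 0, 1.3478)–(0.279, -0.202694, 1.3478)  len=0.2131

Chained into 1 loop(s):
  loop 1: 10 segments, perimeter = 2.1313
Total perimeter = 2.131


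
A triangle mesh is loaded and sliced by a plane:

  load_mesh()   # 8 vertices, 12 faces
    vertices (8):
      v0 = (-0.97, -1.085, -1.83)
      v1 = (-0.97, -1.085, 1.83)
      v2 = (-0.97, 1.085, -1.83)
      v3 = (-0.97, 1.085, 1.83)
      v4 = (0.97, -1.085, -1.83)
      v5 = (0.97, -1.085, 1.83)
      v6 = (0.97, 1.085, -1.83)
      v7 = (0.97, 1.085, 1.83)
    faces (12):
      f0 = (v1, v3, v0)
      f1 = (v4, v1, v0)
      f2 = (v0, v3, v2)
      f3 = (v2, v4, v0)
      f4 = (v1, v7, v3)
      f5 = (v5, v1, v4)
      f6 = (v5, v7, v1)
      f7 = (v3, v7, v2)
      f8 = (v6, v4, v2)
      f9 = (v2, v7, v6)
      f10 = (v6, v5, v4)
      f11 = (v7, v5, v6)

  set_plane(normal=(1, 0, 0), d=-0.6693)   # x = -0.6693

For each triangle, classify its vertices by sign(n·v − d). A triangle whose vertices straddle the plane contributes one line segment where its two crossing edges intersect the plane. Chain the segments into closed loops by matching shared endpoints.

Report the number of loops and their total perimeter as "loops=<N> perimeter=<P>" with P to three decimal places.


loops=1 perimeter=11.660

Straddling triangles (8 of 12):
  (v4,v1,v0) [+--] → (-0.6693, -1.085, 1.2627)–(-0.6693, -1.085, -1.83)  len=3.0927
  (v2,v4,v0) [-+-] → (-0.6693, 0.74865, -1.83)–(-0.6693, -1.085, -1.83)  len=1.8337
  (v1,v7,v3) [-+-] → (-0.6693, -0.74865, 1.83)–(-0.6693, 1.085, 1.83)  len=1.8337
  (v5,v1,v4) [+-+] → (-0.6693, -1.085, 1.83)–(-0.6693, -1.085, 1.2627)  len=0.5673
  (v5,v7,v1) [++-] → (-0.6693, -0.74865, 1.83)–(-0.6693, -1.085, 1.83)  len=0.3364
  (v3,v7,v2) [-+-] → (-0.6693, 1.085, 1.83)–(-0.6693, 1.085, -1.2627)  len=3.0927
  (v6,v4,v2) [++-] → (-0.6693, 0.74865, -1.83)–(-0.6693, 1.085, -1.83)  len=0.3364
  (v2,v7,v6) [-++] → (-0.6693, 1.085, -1.2627)–(-0.6693, 1.085, -1.83)  len=0.5673

Chained into 1 loop(s):
  loop 1: 8 segments, perimeter = 11.6600
Total perimeter = 11.660


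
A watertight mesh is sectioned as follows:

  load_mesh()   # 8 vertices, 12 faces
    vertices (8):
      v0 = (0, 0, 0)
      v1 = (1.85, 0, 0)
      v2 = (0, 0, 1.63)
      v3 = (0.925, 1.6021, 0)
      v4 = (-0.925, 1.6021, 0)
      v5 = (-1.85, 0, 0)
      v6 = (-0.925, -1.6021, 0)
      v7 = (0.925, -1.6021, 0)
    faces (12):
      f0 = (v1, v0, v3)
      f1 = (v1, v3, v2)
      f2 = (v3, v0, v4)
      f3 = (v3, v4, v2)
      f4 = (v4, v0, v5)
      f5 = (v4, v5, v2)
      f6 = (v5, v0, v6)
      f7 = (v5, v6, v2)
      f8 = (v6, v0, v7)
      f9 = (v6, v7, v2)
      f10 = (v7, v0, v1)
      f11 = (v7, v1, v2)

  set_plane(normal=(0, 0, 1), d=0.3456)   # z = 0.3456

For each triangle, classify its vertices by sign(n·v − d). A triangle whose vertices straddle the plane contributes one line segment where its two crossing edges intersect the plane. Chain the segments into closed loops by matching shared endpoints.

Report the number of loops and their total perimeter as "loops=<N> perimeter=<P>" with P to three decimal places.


Straddling triangles (6 of 12):
  (v1,v3,v2) [--+] → (0.728877, 1.26242, 0.3456)–(1.45775, 0, 0.3456)  len=1.4577
  (v3,v4,v2) [--+] → (-0.728877, 1.26242, 0.3456)–(0.728877, 1.26242, 0.3456)  len=1.4578
  (v4,v5,v2) [--+] → (-1.45775, 0, 0.3456)–(-0.728877, 1.26242, 0.3456)  len=1.4577
  (v5,v6,v2) [--+] → (-0.728877, -1.26242, 0.3456)–(-1.45775, 0, 0.3456)  len=1.4577
  (v6,v7,v2) [--+] → (0.728877, -1.26242, 0.3456)–(-0.728877, -1.26242, 0.3456)  len=1.4578
  (v7,v1,v2) [--+] → (1.45775, 0, 0.3456)–(0.728877, -1.26242, 0.3456)  len=1.4577

Chained into 1 loop(s):
  loop 1: 6 segments, perimeter = 8.7464
Total perimeter = 8.746

loops=1 perimeter=8.746


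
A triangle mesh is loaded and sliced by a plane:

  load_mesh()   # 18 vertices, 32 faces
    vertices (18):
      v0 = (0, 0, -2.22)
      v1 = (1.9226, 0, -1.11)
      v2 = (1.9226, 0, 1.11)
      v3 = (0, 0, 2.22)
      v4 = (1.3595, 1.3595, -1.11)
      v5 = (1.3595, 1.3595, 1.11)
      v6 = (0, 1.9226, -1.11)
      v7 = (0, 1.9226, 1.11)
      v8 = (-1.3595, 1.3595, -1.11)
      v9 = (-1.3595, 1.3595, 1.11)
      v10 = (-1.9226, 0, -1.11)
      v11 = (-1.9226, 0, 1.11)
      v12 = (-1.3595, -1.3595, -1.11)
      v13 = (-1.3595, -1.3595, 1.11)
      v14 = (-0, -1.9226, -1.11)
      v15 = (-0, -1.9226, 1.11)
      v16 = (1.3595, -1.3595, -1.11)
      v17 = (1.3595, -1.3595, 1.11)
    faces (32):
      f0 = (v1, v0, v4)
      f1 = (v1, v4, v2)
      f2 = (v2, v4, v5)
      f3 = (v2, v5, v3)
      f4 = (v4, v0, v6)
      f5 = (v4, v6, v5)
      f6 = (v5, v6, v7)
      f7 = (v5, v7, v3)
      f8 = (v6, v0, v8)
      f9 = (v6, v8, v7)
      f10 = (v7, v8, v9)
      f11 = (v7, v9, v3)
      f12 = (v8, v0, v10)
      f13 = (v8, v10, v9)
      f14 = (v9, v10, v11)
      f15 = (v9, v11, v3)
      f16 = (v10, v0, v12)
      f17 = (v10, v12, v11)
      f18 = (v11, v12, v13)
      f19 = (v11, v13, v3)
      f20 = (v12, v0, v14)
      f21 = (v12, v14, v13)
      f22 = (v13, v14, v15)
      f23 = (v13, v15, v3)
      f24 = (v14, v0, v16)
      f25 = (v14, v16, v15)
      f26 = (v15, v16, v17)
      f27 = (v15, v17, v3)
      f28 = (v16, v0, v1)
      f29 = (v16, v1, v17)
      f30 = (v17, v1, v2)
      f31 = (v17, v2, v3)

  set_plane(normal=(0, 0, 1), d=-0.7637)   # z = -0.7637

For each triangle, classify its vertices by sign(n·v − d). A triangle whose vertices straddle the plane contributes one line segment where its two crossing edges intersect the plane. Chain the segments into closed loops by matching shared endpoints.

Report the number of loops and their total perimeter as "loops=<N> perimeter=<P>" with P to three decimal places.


Straddling triangles (16 of 32):
  (v1,v4,v2) [--+] → (1.44734, 1.14743, -0.7637)–(1.9226, 0, -0.7637)  len=1.2420
  (v2,v4,v5) [+-+] → (1.44734, 1.14743, -0.7637)–(1.3595, 1.3595, -0.7637)  len=0.2295
  (v4,v6,v5) [--+] → (0.21207, 1.83476, -0.7637)–(1.3595, 1.3595, -0.7637)  len=1.2420
  (v5,v6,v7) [+-+] → (0.21207, 1.83476, -0.7637)–(0, 1.9226, -0.7637)  len=0.2295
  (v6,v8,v7) [--+] → (-1.14743, 1.44734, -0.7637)–(0, 1.9226, -0.7637)  len=1.2420
  (v7,v8,v9) [+-+] → (-1.14743, 1.44734, -0.7637)–(-1.3595, 1.3595, -0.7637)  len=0.2295
  (v8,v10,v9) [--+] → (-1.83476, 0.21207, -0.7637)–(-1.3595, 1.3595, -0.7637)  len=1.2420
  (v9,v10,v11) [+-+] → (-1.83476, 0.21207, -0.7637)–(-1.9226, 0, -0.7637)  len=0.2295
  (v10,v12,v11) [--+] → (-1.44734, -1.14743, -0.7637)–(-1.9226, 0, -0.7637)  len=1.2420
  (v11,v12,v13) [+-+] → (-1.44734, -1.14743, -0.7637)–(-1.3595, -1.3595, -0.7637)  len=0.2295
  (v12,v14,v13) [--+] → (-0.21207, -1.83476, -0.7637)–(-1.3595, -1.3595, -0.7637)  len=1.2420
  (v13,v14,v15) [+-+] → (-0.21207, -1.83476, -0.7637)–(0, -1.9226, -0.7637)  len=0.2295
  (v14,v16,v15) [--+] → (1.14743, -1.44734, -0.7637)–(0, -1.9226, -0.7637)  len=1.2420
  (v15,v16,v17) [+-+] → (1.14743, -1.44734, -0.7637)–(1.3595, -1.3595, -0.7637)  len=0.2295
  (v16,v1,v17) [--+] → (1.83476, -0.21207, -0.7637)–(1.3595, -1.3595, -0.7637)  len=1.2420
  (v17,v1,v2) [+-+] → (1.83476, -0.21207, -0.7637)–(1.9226, 0, -0.7637)  len=0.2295

Chained into 1 loop(s):
  loop 1: 16 segments, perimeter = 11.7720
Total perimeter = 11.772

loops=1 perimeter=11.772
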